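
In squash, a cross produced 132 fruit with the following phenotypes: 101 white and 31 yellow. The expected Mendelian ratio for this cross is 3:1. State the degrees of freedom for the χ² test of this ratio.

1

A goodness-of-fit test with 2 phenotype classes has df = 2 − 1 = 1.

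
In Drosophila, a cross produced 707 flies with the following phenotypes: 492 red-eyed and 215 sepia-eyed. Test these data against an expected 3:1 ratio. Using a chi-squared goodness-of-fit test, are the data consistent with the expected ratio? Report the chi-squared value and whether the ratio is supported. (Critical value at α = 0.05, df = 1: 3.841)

11.037; not consistent

Expected counts for N = 707 under a 3:1 ratio (total parts = 4):
  red-eyed: 707 × 3/4 = 530.25
  sepia-eyed: 707 × 1/4 = 176.75
χ² = Σ (O − E)² / E
  red-eyed: (492 − 530.25)² / 530.25 = 2.7592
  sepia-eyed: (215 − 176.75)² / 176.75 = 8.2776
χ² = 2.7592 + 8.2776 = 11.0368 ≈ 11.037
Degrees of freedom = 2 − 1 = 1; critical value at α = 0.05 is 3.841.
Since 11.037 > 3.841, we reject the null hypothesis — the data do not fit the 3:1 ratio.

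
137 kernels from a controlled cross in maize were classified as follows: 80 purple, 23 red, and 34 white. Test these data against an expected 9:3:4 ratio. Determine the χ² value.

Under the 9:3:4 hypothesis (Σ ratio = 16, N = 137):
  purple: 137 × 9/16 = 77.0625
  red: 137 × 3/16 = 25.6875
  white: 137 × 4/16 = 34.25
χ² = Σ (O − E)² / E
  purple: (80 − 77.0625)² / 77.0625 = 0.1120
  red: (23 − 25.6875)² / 25.6875 = 0.2812
  white: (34 − 34.25)² / 34.25 = 0.0018
χ² = 0.1120 + 0.2812 + 0.0018 = 0.395

0.395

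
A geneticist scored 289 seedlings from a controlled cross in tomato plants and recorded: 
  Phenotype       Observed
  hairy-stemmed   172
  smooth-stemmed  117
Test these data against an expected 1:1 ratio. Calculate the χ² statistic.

10.467

Under the 1:1 hypothesis (Σ ratio = 2, N = 289):
  hairy-stemmed: 289 × 1/2 = 144.5
  smooth-stemmed: 289 × 1/2 = 144.5
χ² = Σ (O − E)² / E
  hairy-stemmed: (172 − 144.5)² / 144.5 = 5.2336
  smooth-stemmed: (117 − 144.5)² / 144.5 = 5.2336
χ² = 5.2336 + 5.2336 = 10.4672 ≈ 10.467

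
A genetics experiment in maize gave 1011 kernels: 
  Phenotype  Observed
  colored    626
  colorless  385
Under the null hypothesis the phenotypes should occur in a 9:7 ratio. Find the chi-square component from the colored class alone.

The 9:7 ratio has 16 parts, so with N = 1011 the expected counts are:
  colored: 1011 × 9/16 = 568.6875
  colorless: 1011 × 7/16 = 442.3125
Contribution of colored: (626 − 568.6875)² / 568.6875 = 5.7760

5.776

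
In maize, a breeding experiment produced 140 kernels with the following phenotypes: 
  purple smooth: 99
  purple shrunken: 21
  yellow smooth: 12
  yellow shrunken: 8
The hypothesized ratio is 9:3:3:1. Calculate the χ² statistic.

Expected counts for N = 140 under a 9:3:3:1 ratio (total parts = 16):
  purple smooth: 140 × 9/16 = 78.75
  purple shrunken: 140 × 3/16 = 26.25
  yellow smooth: 140 × 3/16 = 26.25
  yellow shrunken: 140 × 1/16 = 8.75
χ² = Σ (O − E)² / E
  purple smooth: (99 − 78.75)² / 78.75 = 5.2071
  purple shrunken: (21 − 26.25)² / 26.25 = 1.0500
  yellow smooth: (12 − 26.25)² / 26.25 = 7.7357
  yellow shrunken: (8 − 8.75)² / 8.75 = 0.0643
χ² = 5.2071 + 1.0500 + 7.7357 + 0.0643 = 14.0571 ≈ 14.057

14.057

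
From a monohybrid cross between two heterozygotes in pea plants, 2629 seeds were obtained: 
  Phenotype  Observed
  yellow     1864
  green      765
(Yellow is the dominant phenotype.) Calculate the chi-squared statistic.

For a monohybrid cross between heterozygotes with complete dominance, the expected phenotypic ratio is 3:1.
The 3:1 ratio has 4 parts, so with N = 2629 the expected counts are:
  yellow: 2629 × 3/4 = 1971.75
  green: 2629 × 1/4 = 657.25
χ² = Σ (O − E)² / E
  yellow: (1864 − 1971.75)² / 1971.75 = 5.8882
  green: (765 − 657.25)² / 657.25 = 17.6646
χ² = 5.8882 + 17.6646 = 23.5528 ≈ 23.553

23.553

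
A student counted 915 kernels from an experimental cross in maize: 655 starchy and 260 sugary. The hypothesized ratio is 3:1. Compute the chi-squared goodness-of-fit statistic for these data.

5.692

Total ratio parts = 4. Expected numbers out of 915:
  starchy: 915 × 3/4 = 686.25
  sugary: 915 × 1/4 = 228.75
χ² = Σ (O − E)² / E
  starchy: (655 − 686.25)² / 686.25 = 1.4230
  sugary: (260 − 228.75)² / 228.75 = 4.2691
χ² = 1.4230 + 4.2691 = 5.6921 ≈ 5.692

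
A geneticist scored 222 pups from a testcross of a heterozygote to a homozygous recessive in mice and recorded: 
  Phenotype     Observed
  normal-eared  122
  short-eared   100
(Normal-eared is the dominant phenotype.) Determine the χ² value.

2.180

A testcross of a heterozygote (Aa × aa) gives a 1:1 phenotypic ratio.
The 1:1 ratio has 2 parts, so with N = 222 the expected counts are:
  normal-eared: 222 × 1/2 = 111
  short-eared: 222 × 1/2 = 111
χ² = Σ (O − E)² / E
  normal-eared: (122 − 111)² / 111 = 1.0901
  short-eared: (100 − 111)² / 111 = 1.0901
χ² = 1.0901 + 1.0901 = 2.1802 ≈ 2.180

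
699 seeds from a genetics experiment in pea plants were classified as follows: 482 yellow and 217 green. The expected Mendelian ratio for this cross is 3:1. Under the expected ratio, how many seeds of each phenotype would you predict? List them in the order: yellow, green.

524.25, 174.75

Total ratio parts = 4. Expected numbers out of 699:
  yellow: 699 × 3/4 = 524.25
  green: 699 × 1/4 = 174.75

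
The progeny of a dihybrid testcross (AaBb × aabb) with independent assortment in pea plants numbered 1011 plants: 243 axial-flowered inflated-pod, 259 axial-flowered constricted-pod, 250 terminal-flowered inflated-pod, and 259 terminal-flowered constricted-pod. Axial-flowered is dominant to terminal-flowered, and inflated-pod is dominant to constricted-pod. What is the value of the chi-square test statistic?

0.715

A dihybrid testcross with independent assortment gives a 1:1:1:1 ratio.
Expected counts for N = 1011 under a 1:1:1:1 ratio (total parts = 4):
  axial-flowered inflated-pod: 1011 × 1/4 = 252.75
  axial-flowered constricted-pod: 1011 × 1/4 = 252.75
  terminal-flowered inflated-pod: 1011 × 1/4 = 252.75
  terminal-flowered constricted-pod: 1011 × 1/4 = 252.75
χ² = Σ (O − E)² / E
  axial-flowered inflated-pod: (243 − 252.75)² / 252.75 = 0.3761
  axial-flowered constricted-pod: (259 − 252.75)² / 252.75 = 0.1545
  terminal-flowered inflated-pod: (250 − 252.75)² / 252.75 = 0.0299
  terminal-flowered constricted-pod: (259 − 252.75)² / 252.75 = 0.1545
χ² = 0.3761 + 0.1545 + 0.0299 + 0.1545 = 0.715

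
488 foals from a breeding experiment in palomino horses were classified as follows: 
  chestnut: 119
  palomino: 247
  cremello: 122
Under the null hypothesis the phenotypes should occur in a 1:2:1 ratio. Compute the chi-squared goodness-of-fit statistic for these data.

Under the 1:2:1 hypothesis (Σ ratio = 4, N = 488):
  chestnut: 488 × 1/4 = 122
  palomino: 488 × 2/4 = 244
  cremello: 488 × 1/4 = 122
χ² = Σ (O − E)² / E
  chestnut: (119 − 122)² / 122 = 0.0738
  palomino: (247 − 244)² / 244 = 0.0369
  cremello: (122 − 122)² / 122 = 0.0000
χ² = 0.0738 + 0.0369 + 0.0000 = 0.1107 ≈ 0.111

0.111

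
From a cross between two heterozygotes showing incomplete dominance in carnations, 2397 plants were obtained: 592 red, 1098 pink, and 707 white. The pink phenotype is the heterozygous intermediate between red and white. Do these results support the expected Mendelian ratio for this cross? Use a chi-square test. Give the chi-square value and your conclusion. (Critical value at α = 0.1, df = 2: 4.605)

27.889; not consistent

With incomplete dominance, a heterozygote × heterozygote cross gives a 1:2:1 phenotypic ratio.
The 1:2:1 ratio has 4 parts, so with N = 2397 the expected counts are:
  red: 2397 × 1/4 = 599.25
  pink: 2397 × 2/4 = 1198.5
  white: 2397 × 1/4 = 599.25
χ² = Σ (O − E)² / E
  red: (592 − 599.25)² / 599.25 = 0.0877
  pink: (1098 − 1198.5)² / 1198.5 = 8.4274
  white: (707 − 599.25)² / 599.25 = 19.3743
χ² = 0.0877 + 8.4274 + 19.3743 = 27.8894 ≈ 27.889
Degrees of freedom = 3 − 1 = 2; critical value at α = 0.1 is 4.605.
Since 27.889 > 4.605, we reject the null hypothesis — the data do not fit the 1:2:1 ratio.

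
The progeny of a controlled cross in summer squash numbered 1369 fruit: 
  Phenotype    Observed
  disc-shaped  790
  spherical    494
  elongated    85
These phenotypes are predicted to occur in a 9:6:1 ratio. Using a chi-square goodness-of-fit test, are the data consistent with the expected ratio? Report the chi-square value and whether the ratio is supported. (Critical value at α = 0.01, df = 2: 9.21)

Expected counts for N = 1369 under a 9:6:1 ratio (total parts = 16):
  disc-shaped: 1369 × 9/16 = 770.0625
  spherical: 1369 × 6/16 = 513.375
  elongated: 1369 × 1/16 = 85.5625
χ² = Σ (O − E)² / E
  disc-shaped: (790 − 770.0625)² / 770.0625 = 0.5162
  spherical: (494 − 513.375)² / 513.375 = 0.7312
  elongated: (85 − 85.5625)² / 85.5625 = 0.0037
χ² = 0.5162 + 0.7312 + 0.0037 = 1.2511 ≈ 1.251
Degrees of freedom = 3 − 1 = 2; critical value at α = 0.01 is 9.21.
Since 1.251 < 9.21, we fail to reject the null hypothesis — the data are consistent with the 9:6:1 ratio.

1.251; consistent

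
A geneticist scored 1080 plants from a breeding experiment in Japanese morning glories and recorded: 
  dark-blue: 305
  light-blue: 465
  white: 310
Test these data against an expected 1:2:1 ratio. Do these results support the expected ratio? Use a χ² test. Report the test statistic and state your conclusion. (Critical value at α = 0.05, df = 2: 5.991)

20.880; not consistent

The 1:2:1 ratio has 4 parts, so with N = 1080 the expected counts are:
  dark-blue: 1080 × 1/4 = 270
  light-blue: 1080 × 2/4 = 540
  white: 1080 × 1/4 = 270
χ² = Σ (O − E)² / E
  dark-blue: (305 − 270)² / 270 = 4.5370
  light-blue: (465 − 540)² / 540 = 10.4167
  white: (310 − 270)² / 270 = 5.9259
χ² = 4.5370 + 10.4167 + 5.9259 = 20.8796 ≈ 20.880
Degrees of freedom = 3 − 1 = 2; critical value at α = 0.05 is 5.991.
Since 20.880 > 5.991, we reject the null hypothesis — the data do not fit the 1:2:1 ratio.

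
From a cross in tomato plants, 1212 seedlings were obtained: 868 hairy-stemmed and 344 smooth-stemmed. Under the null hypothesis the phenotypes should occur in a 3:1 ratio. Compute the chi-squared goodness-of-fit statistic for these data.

Total ratio parts = 4. Expected numbers out of 1212:
  hairy-stemmed: 1212 × 3/4 = 909
  smooth-stemmed: 1212 × 1/4 = 303
χ² = Σ (O − E)² / E
  hairy-stemmed: (868 − 909)² / 909 = 1.8493
  smooth-stemmed: (344 − 303)² / 303 = 5.5479
χ² = 1.8493 + 5.5479 = 7.3972 ≈ 7.397

7.397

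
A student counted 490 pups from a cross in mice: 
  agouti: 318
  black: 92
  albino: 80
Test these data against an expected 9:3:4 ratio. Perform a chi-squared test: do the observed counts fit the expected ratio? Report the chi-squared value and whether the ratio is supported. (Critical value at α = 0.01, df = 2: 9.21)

21.260; not consistent

Total ratio parts = 16. Expected numbers out of 490:
  agouti: 490 × 9/16 = 275.625
  black: 490 × 3/16 = 91.875
  albino: 490 × 4/16 = 122.5
χ² = Σ (O − E)² / E
  agouti: (318 − 275.625)² / 275.625 = 6.5148
  black: (92 − 91.875)² / 91.875 = 0.0002
  albino: (80 − 122.5)² / 122.5 = 14.7449
χ² = 6.5148 + 0.0002 + 14.7449 = 21.2599 ≈ 21.260
Degrees of freedom = 3 − 1 = 2; critical value at α = 0.01 is 9.21.
Since 21.260 > 9.21, we reject the null hypothesis — the data do not fit the 9:3:4 ratio.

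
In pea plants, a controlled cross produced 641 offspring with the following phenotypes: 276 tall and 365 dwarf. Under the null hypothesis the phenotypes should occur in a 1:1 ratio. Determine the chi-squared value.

Expected counts for N = 641 under a 1:1 ratio (total parts = 2):
  tall: 641 × 1/2 = 320.5
  dwarf: 641 × 1/2 = 320.5
χ² = Σ (O − E)² / E
  tall: (276 − 320.5)² / 320.5 = 6.1786
  dwarf: (365 − 320.5)² / 320.5 = 6.1786
χ² = 6.1786 + 6.1786 = 12.3572 ≈ 12.357

12.357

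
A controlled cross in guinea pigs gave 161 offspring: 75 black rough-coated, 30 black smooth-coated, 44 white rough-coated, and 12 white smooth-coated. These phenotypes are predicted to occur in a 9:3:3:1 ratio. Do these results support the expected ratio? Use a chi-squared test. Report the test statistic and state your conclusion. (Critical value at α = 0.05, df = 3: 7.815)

9.369; not consistent

Expected counts for N = 161 under a 9:3:3:1 ratio (total parts = 16):
  black rough-coated: 161 × 9/16 = 90.5625
  black smooth-coated: 161 × 3/16 = 30.1875
  white rough-coated: 161 × 3/16 = 30.1875
  white smooth-coated: 161 × 1/16 = 10.0625
χ² = Σ (O − E)² / E
  black rough-coated: (75 − 90.5625)² / 90.5625 = 2.6743
  black smooth-coated: (30 − 30.1875)² / 30.1875 = 0.0012
  white rough-coated: (44 − 30.1875)² / 30.1875 = 6.3200
  white smooth-coated: (12 − 10.0625)² / 10.0625 = 0.3731
χ² = 2.6743 + 0.0012 + 6.3200 + 0.3731 = 9.3686 ≈ 9.369
Degrees of freedom = 4 − 1 = 3; critical value at α = 0.05 is 7.815.
Since 9.369 > 7.815, we reject the null hypothesis — the data do not fit the 9:3:3:1 ratio.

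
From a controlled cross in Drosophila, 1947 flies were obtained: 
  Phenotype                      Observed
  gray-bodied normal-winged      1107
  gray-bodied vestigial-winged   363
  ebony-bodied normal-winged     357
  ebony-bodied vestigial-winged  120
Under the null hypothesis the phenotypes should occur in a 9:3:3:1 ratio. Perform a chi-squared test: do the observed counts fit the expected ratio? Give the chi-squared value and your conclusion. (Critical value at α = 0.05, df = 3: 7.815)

The 9:3:3:1 ratio has 16 parts, so with N = 1947 the expected counts are:
  gray-bodied normal-winged: 1947 × 9/16 = 1095.1875
  gray-bodied vestigial-winged: 1947 × 3/16 = 365.0625
  ebony-bodied normal-winged: 1947 × 3/16 = 365.0625
  ebony-bodied vestigial-winged: 1947 × 1/16 = 121.6875
χ² = Σ (O − E)² / E
  gray-bodied normal-winged: (1107 − 1095.1875)² / 1095.1875 = 0.1274
  gray-bodied vestigial-winged: (363 − 365.0625)² / 365.0625 = 0.0117
  ebony-bodied normal-winged: (357 − 365.0625)² / 365.0625 = 0.1781
  ebony-bodied vestigial-winged: (120 − 121.6875)² / 121.6875 = 0.0234
χ² = 0.1274 + 0.0117 + 0.1781 + 0.0234 = 0.3406 ≈ 0.341
Degrees of freedom = 4 − 1 = 3; critical value at α = 0.05 is 7.815.
Since 0.341 < 7.815, we fail to reject the null hypothesis — the data are consistent with the 9:3:3:1 ratio.

0.341; consistent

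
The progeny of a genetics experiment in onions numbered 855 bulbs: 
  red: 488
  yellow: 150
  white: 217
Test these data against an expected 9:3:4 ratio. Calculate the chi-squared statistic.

Under the 9:3:4 hypothesis (Σ ratio = 16, N = 855):
  red: 855 × 9/16 = 480.9375
  yellow: 855 × 3/16 = 160.3125
  white: 855 × 4/16 = 213.75
χ² = Σ (O − E)² / E
  red: (488 − 480.9375)² / 480.9375 = 0.1037
  yellow: (150 − 160.3125)² / 160.3125 = 0.6634
  white: (217 − 213.75)² / 213.75 = 0.0494
χ² = 0.1037 + 0.6634 + 0.0494 = 0.8165 ≈ 0.817

0.817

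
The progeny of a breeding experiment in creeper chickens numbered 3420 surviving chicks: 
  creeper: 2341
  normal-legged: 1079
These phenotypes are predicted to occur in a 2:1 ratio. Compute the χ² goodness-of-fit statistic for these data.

Under the 2:1 hypothesis (Σ ratio = 3, N = 3420):
  creeper: 3420 × 2/3 = 2280
  normal-legged: 3420 × 1/3 = 1140
χ² = Σ (O − E)² / E
  creeper: (2341 − 2280)² / 2280 = 1.6320
  normal-legged: (1079 − 1140)² / 1140 = 3.2640
χ² = 1.6320 + 3.2640 = 4.896

4.896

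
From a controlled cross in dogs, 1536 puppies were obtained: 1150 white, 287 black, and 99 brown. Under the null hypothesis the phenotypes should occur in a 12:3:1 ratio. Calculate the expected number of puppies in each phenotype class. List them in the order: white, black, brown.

1152, 288, 96

Total ratio parts = 16. Expected numbers out of 1536:
  white: 1536 × 12/16 = 1152
  black: 1536 × 3/16 = 288
  brown: 1536 × 1/16 = 96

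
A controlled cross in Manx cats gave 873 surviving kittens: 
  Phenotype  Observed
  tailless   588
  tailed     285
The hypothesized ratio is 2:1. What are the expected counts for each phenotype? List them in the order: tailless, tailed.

Expected counts for N = 873 under a 2:1 ratio (total parts = 3):
  tailless: 873 × 2/3 = 582
  tailed: 873 × 1/3 = 291

582, 291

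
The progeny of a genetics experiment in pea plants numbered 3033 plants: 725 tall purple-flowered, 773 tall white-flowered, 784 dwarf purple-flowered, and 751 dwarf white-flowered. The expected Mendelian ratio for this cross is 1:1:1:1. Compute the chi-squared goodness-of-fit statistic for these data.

Total ratio parts = 4. Expected numbers out of 3033:
  tall purple-flowered: 3033 × 1/4 = 758.25
  tall white-flowered: 3033 × 1/4 = 758.25
  dwarf purple-flowered: 3033 × 1/4 = 758.25
  dwarf white-flowered: 3033 × 1/4 = 758.25
χ² = Σ (O − E)² / E
  tall purple-flowered: (725 − 758.25)² / 758.25 = 1.4580
  tall white-flowered: (773 − 758.25)² / 758.25 = 0.2869
  dwarf purple-flowered: (784 − 758.25)² / 758.25 = 0.8745
  dwarf white-flowered: (751 − 758.25)² / 758.25 = 0.0693
χ² = 1.4580 + 0.2869 + 0.8745 + 0.0693 = 2.6887 ≈ 2.689

2.689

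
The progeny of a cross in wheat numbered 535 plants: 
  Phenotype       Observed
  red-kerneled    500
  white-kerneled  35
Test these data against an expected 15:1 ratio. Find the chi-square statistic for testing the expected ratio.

0.078

The 15:1 ratio has 16 parts, so with N = 535 the expected counts are:
  red-kerneled: 535 × 15/16 = 501.5625
  white-kerneled: 535 × 1/16 = 33.4375
χ² = Σ (O − E)² / E
  red-kerneled: (500 − 501.5625)² / 501.5625 = 0.0049
  white-kerneled: (35 − 33.4375)² / 33.4375 = 0.0730
χ² = 0.0049 + 0.0730 = 0.0779 ≈ 0.078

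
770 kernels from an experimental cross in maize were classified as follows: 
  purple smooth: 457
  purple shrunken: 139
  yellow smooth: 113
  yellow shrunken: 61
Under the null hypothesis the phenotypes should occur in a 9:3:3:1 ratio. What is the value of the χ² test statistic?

11.779

Expected counts for N = 770 under a 9:3:3:1 ratio (total parts = 16):
  purple smooth: 770 × 9/16 = 433.125
  purple shrunken: 770 × 3/16 = 144.375
  yellow smooth: 770 × 3/16 = 144.375
  yellow shrunken: 770 × 1/16 = 48.125
χ² = Σ (O − E)² / E
  purple smooth: (457 − 433.125)² / 433.125 = 1.3161
  purple shrunken: (139 − 144.375)² / 144.375 = 0.2001
  yellow smooth: (113 − 144.375)² / 144.375 = 6.8183
  yellow shrunken: (61 − 48.125)² / 48.125 = 3.4445
χ² = 1.3161 + 0.2001 + 6.8183 + 3.4445 = 11.779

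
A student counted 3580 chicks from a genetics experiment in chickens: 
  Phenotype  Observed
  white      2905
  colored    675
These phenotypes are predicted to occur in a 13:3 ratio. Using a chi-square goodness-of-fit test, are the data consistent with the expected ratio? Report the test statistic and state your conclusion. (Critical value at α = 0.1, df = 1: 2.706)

Total ratio parts = 16. Expected numbers out of 3580:
  white: 3580 × 13/16 = 2908.75
  colored: 3580 × 3/16 = 671.25
χ² = Σ (O − E)² / E
  white: (2905 − 2908.75)² / 2908.75 = 0.0048
  colored: (675 − 671.25)² / 671.25 = 0.0209
χ² = 0.0048 + 0.0209 = 0.0257 ≈ 0.026
Degrees of freedom = 2 − 1 = 1; critical value at α = 0.1 is 2.706.
Since 0.026 < 2.706, we fail to reject the null hypothesis — the data are consistent with the 13:3 ratio.

0.026; consistent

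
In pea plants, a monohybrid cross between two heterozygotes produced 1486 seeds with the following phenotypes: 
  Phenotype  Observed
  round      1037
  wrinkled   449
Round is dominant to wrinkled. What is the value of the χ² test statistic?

For a monohybrid cross between heterozygotes with complete dominance, the expected phenotypic ratio is 3:1.
Under the 3:1 hypothesis (Σ ratio = 4, N = 1486):
  round: 1486 × 3/4 = 1114.5
  wrinkled: 1486 × 1/4 = 371.5
χ² = Σ (O − E)² / E
  round: (1037 − 1114.5)² / 1114.5 = 5.3892
  wrinkled: (449 − 371.5)² / 371.5 = 16.1676
χ² = 5.3892 + 16.1676 = 21.5568 ≈ 21.557

21.557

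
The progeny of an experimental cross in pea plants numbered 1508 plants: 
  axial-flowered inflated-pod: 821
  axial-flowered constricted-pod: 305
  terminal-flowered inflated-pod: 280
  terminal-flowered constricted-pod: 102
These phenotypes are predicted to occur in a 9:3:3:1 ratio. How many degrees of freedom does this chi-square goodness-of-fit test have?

A goodness-of-fit test with 4 phenotype classes has df = 4 − 1 = 3.

3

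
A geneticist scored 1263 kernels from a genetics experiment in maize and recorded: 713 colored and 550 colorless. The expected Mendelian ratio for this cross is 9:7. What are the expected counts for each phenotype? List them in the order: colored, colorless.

Total ratio parts = 16. Expected numbers out of 1263:
  colored: 1263 × 9/16 = 710.4375
  colorless: 1263 × 7/16 = 552.5625

710.4375, 552.5625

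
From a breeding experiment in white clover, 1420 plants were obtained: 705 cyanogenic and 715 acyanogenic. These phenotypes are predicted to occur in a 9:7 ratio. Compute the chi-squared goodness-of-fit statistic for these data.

25.151

The 9:7 ratio has 16 parts, so with N = 1420 the expected counts are:
  cyanogenic: 1420 × 9/16 = 798.75
  acyanogenic: 1420 × 7/16 = 621.25
χ² = Σ (O − E)² / E
  cyanogenic: (705 − 798.75)² / 798.75 = 11.0035
  acyanogenic: (715 − 621.25)² / 621.25 = 14.1474
χ² = 11.0035 + 14.1474 = 25.1509 ≈ 25.151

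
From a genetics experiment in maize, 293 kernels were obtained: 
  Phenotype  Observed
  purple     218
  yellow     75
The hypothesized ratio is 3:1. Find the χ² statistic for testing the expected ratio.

The 3:1 ratio has 4 parts, so with N = 293 the expected counts are:
  purple: 293 × 3/4 = 219.75
  yellow: 293 × 1/4 = 73.25
χ² = Σ (O − E)² / E
  purple: (218 − 219.75)² / 219.75 = 0.0139
  yellow: (75 − 73.25)² / 73.25 = 0.0418
χ² = 0.0139 + 0.0418 = 0.0557 ≈ 0.056

0.056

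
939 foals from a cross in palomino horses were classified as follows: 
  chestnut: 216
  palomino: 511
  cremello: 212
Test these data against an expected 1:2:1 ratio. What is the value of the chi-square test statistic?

7.371

Expected counts for N = 939 under a 1:2:1 ratio (total parts = 4):
  chestnut: 939 × 1/4 = 234.75
  palomino: 939 × 2/4 = 469.5
  cremello: 939 × 1/4 = 234.75
χ² = Σ (O − E)² / E
  chestnut: (216 − 234.75)² / 234.75 = 1.4976
  palomino: (511 − 469.5)² / 469.5 = 3.6683
  cremello: (212 − 234.75)² / 234.75 = 2.2047
χ² = 1.4976 + 3.6683 + 2.2047 = 7.3706 ≈ 7.371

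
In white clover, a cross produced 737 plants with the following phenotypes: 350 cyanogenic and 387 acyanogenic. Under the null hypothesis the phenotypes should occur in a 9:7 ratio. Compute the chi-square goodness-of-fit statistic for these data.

22.982

The 9:7 ratio has 16 parts, so with N = 737 the expected counts are:
  cyanogenic: 737 × 9/16 = 414.5625
  acyanogenic: 737 × 7/16 = 322.4375
χ² = Σ (O − E)² / E
  cyanogenic: (350 − 414.5625)² / 414.5625 = 10.0547
  acyanogenic: (387 − 322.4375)² / 322.4375 = 12.9275
χ² = 10.0547 + 12.9275 = 22.9822 ≈ 22.982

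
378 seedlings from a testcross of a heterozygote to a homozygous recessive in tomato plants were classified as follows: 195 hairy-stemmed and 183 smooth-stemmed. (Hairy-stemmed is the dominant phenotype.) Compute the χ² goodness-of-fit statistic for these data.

A testcross of a heterozygote (Aa × aa) gives a 1:1 phenotypic ratio.
The 1:1 ratio has 2 parts, so with N = 378 the expected counts are:
  hairy-stemmed: 378 × 1/2 = 189
  smooth-stemmed: 378 × 1/2 = 189
χ² = Σ (O − E)² / E
  hairy-stemmed: (195 − 189)² / 189 = 0.1905
  smooth-stemmed: (183 − 189)² / 189 = 0.1905
χ² = 0.1905 + 0.1905 = 0.381

0.381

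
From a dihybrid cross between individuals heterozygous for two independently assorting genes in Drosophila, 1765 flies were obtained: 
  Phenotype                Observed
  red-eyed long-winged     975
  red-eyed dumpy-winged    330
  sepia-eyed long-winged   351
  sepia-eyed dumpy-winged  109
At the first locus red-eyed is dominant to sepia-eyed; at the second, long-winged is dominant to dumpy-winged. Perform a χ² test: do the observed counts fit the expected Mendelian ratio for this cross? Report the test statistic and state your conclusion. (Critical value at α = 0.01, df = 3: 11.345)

A dihybrid F₂ with independent assortment and complete dominance at both loci gives a 9:3:3:1 phenotypic ratio.
Under the 9:3:3:1 hypothesis (Σ ratio = 16, N = 1765):
  red-eyed long-winged: 1765 × 9/16 = 992.8125
  red-eyed dumpy-winged: 1765 × 3/16 = 330.9375
  sepia-eyed long-winged: 1765 × 3/16 = 330.9375
  sepia-eyed dumpy-winged: 1765 × 1/16 = 110.3125
χ² = Σ (O − E)² / E
  red-eyed long-winged: (975 − 992.8125)² / 992.8125 = 0.3196
  red-eyed dumpy-winged: (330 − 330.9375)² / 330.9375 = 0.0027
  sepia-eyed long-winged: (351 − 330.9375)² / 330.9375 = 1.2163
  sepia-eyed dumpy-winged: (109 − 110.3125)² / 110.3125 = 0.0156
χ² = 0.3196 + 0.0027 + 1.2163 + 0.0156 = 1.5542 ≈ 1.554
Degrees of freedom = 4 − 1 = 3; critical value at α = 0.01 is 11.345.
Since 1.554 < 11.345, we fail to reject the null hypothesis — the data are consistent with the 9:3:3:1 ratio.

1.554; consistent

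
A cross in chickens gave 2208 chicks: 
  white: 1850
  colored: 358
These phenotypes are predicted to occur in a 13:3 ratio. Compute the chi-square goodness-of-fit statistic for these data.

9.323

The 13:3 ratio has 16 parts, so with N = 2208 the expected counts are:
  white: 2208 × 13/16 = 1794
  colored: 2208 × 3/16 = 414
χ² = Σ (O − E)² / E
  white: (1850 − 1794)² / 1794 = 1.7480
  colored: (358 − 414)² / 414 = 7.5749
χ² = 1.7480 + 7.5749 = 9.3229 ≈ 9.323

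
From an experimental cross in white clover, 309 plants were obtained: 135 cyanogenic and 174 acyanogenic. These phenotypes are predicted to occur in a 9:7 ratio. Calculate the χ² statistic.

19.810

The 9:7 ratio has 16 parts, so with N = 309 the expected counts are:
  cyanogenic: 309 × 9/16 = 173.8125
  acyanogenic: 309 × 7/16 = 135.1875
χ² = Σ (O − E)² / E
  cyanogenic: (135 − 173.8125)² / 173.8125 = 8.6669
  acyanogenic: (174 − 135.1875)² / 135.1875 = 11.1431
χ² = 8.6669 + 11.1431 = 19.810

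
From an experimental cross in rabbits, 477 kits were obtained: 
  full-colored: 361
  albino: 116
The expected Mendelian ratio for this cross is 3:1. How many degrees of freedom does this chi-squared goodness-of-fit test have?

A goodness-of-fit test with 2 phenotype classes has df = 2 − 1 = 1.

1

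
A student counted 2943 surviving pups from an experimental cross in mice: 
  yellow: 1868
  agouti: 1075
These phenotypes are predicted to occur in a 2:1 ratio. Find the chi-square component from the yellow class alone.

4.504

Expected counts for N = 2943 under a 2:1 ratio (total parts = 3):
  yellow: 2943 × 2/3 = 1962
  agouti: 2943 × 1/3 = 981
Contribution of yellow: (1868 − 1962)² / 1962 = 4.5036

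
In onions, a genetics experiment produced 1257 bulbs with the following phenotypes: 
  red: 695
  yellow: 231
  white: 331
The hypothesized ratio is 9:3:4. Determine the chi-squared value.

1.192

Total ratio parts = 16. Expected numbers out of 1257:
  red: 1257 × 9/16 = 707.0625
  yellow: 1257 × 3/16 = 235.6875
  white: 1257 × 4/16 = 314.25
χ² = Σ (O − E)² / E
  red: (695 − 707.0625)² / 707.0625 = 0.2058
  yellow: (231 − 235.6875)² / 235.6875 = 0.0932
  white: (331 − 314.25)² / 314.25 = 0.8928
χ² = 0.2058 + 0.0932 + 0.8928 = 1.1918 ≈ 1.192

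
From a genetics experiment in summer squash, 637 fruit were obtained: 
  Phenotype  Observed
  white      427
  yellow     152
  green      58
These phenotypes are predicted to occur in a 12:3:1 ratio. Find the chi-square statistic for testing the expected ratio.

Under the 12:3:1 hypothesis (Σ ratio = 16, N = 637):
  white: 637 × 12/16 = 477.75
  yellow: 637 × 3/16 = 119.4375
  green: 637 × 1/16 = 39.8125
χ² = Σ (O − E)² / E
  white: (427 − 477.75)² / 477.75 = 5.3910
  yellow: (152 − 119.4375)² / 119.4375 = 8.8776
  green: (58 − 39.8125)² / 39.8125 = 8.3086
χ² = 5.3910 + 8.8776 + 8.3086 = 22.5772 ≈ 22.577

22.577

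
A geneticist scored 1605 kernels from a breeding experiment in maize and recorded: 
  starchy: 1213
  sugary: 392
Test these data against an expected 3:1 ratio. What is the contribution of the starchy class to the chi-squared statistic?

0.071

Under the 3:1 hypothesis (Σ ratio = 4, N = 1605):
  starchy: 1605 × 3/4 = 1203.75
  sugary: 1605 × 1/4 = 401.25
Contribution of starchy: (1213 − 1203.75)² / 1203.75 = 0.0711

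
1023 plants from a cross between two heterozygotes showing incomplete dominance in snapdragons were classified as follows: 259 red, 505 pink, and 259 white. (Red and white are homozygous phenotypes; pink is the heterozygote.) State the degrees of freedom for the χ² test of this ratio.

2

With incomplete dominance, a heterozygote × heterozygote cross gives a 1:2:1 phenotypic ratio.
A goodness-of-fit test with 3 phenotype classes has df = 3 − 1 = 2.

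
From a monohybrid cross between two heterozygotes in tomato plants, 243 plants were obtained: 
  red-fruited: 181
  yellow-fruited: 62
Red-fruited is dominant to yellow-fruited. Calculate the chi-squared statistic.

0.034

For a monohybrid cross between heterozygotes with complete dominance, the expected phenotypic ratio is 3:1.
Expected counts for N = 243 under a 3:1 ratio (total parts = 4):
  red-fruited: 243 × 3/4 = 182.25
  yellow-fruited: 243 × 1/4 = 60.75
χ² = Σ (O − E)² / E
  red-fruited: (181 − 182.25)² / 182.25 = 0.0086
  yellow-fruited: (62 − 60.75)² / 60.75 = 0.0257
χ² = 0.0086 + 0.0257 = 0.0343 ≈ 0.034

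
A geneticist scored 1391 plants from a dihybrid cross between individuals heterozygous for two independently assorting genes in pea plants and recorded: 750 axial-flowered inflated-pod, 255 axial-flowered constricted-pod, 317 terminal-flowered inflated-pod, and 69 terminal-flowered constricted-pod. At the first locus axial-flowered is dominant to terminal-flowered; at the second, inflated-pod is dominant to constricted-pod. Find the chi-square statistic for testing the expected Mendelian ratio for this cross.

A dihybrid F₂ with independent assortment and complete dominance at both loci gives a 9:3:3:1 phenotypic ratio.
Expected counts for N = 1391 under a 9:3:3:1 ratio (total parts = 16):
  axial-flowered inflated-pod: 1391 × 9/16 = 782.4375
  axial-flowered constricted-pod: 1391 × 3/16 = 260.8125
  terminal-flowered inflated-pod: 1391 × 3/16 = 260.8125
  terminal-flowered constricted-pod: 1391 × 1/16 = 86.9375
χ² = Σ (O − E)² / E
  axial-flowered inflated-pod: (750 − 782.4375)² / 782.4375 = 1.3448
  axial-flowered constricted-pod: (255 − 260.8125)² / 260.8125 = 0.1295
  terminal-flowered inflated-pod: (317 − 260.8125)² / 260.8125 = 12.1046
  terminal-flowered constricted-pod: (69 − 86.9375)² / 86.9375 = 3.7010
χ² = 1.3448 + 0.1295 + 12.1046 + 3.7010 = 17.2799 ≈ 17.280

17.280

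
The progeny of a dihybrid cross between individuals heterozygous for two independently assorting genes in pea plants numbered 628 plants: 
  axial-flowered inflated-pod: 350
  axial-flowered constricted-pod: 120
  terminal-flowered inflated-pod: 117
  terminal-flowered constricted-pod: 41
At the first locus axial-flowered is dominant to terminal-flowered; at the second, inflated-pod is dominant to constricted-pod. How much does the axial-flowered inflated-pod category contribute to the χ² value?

0.030

A dihybrid F₂ with independent assortment and complete dominance at both loci gives a 9:3:3:1 phenotypic ratio.
Total ratio parts = 16. Expected numbers out of 628:
  axial-flowered inflated-pod: 628 × 9/16 = 353.25
  axial-flowered constricted-pod: 628 × 3/16 = 117.75
  terminal-flowered inflated-pod: 628 × 3/16 = 117.75
  terminal-flowered constricted-pod: 628 × 1/16 = 39.25
Contribution of axial-flowered inflated-pod: (350 − 353.25)² / 353.25 = 0.0299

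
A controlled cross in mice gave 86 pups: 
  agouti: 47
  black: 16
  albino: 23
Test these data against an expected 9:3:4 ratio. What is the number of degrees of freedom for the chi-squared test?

2

A goodness-of-fit test with 3 phenotype classes has df = 3 − 1 = 2.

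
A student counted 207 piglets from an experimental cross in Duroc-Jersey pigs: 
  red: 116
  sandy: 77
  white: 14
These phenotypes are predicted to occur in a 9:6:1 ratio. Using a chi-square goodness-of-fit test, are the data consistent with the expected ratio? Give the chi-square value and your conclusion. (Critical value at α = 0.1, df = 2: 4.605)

0.094; consistent

The 9:6:1 ratio has 16 parts, so with N = 207 the expected counts are:
  red: 207 × 9/16 = 116.4375
  sandy: 207 × 6/16 = 77.625
  white: 207 × 1/16 = 12.9375
χ² = Σ (O − E)² / E
  red: (116 − 116.4375)² / 116.4375 = 0.0016
  sandy: (77 − 77.625)² / 77.625 = 0.0050
  white: (14 − 12.9375)² / 12.9375 = 0.0873
χ² = 0.0016 + 0.0050 + 0.0873 = 0.0939 ≈ 0.094
Degrees of freedom = 3 − 1 = 2; critical value at α = 0.1 is 4.605.
Since 0.094 < 4.605, we fail to reject the null hypothesis — the data are consistent with the 9:6:1 ratio.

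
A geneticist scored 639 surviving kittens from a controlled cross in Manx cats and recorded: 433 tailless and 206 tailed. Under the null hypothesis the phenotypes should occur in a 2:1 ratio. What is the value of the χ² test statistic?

0.345

Total ratio parts = 3. Expected numbers out of 639:
  tailless: 639 × 2/3 = 426
  tailed: 639 × 1/3 = 213
χ² = Σ (O − E)² / E
  tailless: (433 − 426)² / 426 = 0.1150
  tailed: (206 − 213)² / 213 = 0.2300
χ² = 0.1150 + 0.2300 = 0.345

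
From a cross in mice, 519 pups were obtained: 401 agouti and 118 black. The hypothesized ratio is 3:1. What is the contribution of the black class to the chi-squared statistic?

Total ratio parts = 4. Expected numbers out of 519:
  agouti: 519 × 3/4 = 389.25
  black: 519 × 1/4 = 129.75
Contribution of black: (118 − 129.75)² / 129.75 = 1.0641

1.064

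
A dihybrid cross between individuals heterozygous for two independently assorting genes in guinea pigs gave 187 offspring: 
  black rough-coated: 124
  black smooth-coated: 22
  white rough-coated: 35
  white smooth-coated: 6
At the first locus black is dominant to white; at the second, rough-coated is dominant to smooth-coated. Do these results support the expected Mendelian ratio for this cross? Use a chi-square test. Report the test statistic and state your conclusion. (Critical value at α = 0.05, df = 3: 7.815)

A dihybrid F₂ with independent assortment and complete dominance at both loci gives a 9:3:3:1 phenotypic ratio.
Total ratio parts = 16. Expected numbers out of 187:
  black rough-coated: 187 × 9/16 = 105.1875
  black smooth-coated: 187 × 3/16 = 35.0625
  white rough-coated: 187 × 3/16 = 35.0625
  white smooth-coated: 187 × 1/16 = 11.6875
χ² = Σ (O − E)² / E
  black rough-coated: (124 − 105.1875)² / 105.1875 = 3.3646
  black smooth-coated: (22 − 35.0625)² / 35.0625 = 4.8664
  white rough-coated: (35 − 35.0625)² / 35.0625 = 0.0001
  white smooth-coated: (6 − 11.6875)² / 11.6875 = 2.7677
χ² = 3.3646 + 4.8664 + 0.0001 + 2.7677 = 10.9988 ≈ 10.999
Degrees of freedom = 4 − 1 = 3; critical value at α = 0.05 is 7.815.
Since 10.999 > 7.815, we reject the null hypothesis — the data do not fit the 9:3:3:1 ratio.

10.999; not consistent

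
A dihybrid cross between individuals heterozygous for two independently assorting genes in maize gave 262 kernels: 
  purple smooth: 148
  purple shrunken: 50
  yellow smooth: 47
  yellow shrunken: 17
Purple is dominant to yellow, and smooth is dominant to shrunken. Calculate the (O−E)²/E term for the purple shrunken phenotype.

A dihybrid F₂ with independent assortment and complete dominance at both loci gives a 9:3:3:1 phenotypic ratio.
Under the 9:3:3:1 hypothesis (Σ ratio = 16, N = 262):
  purple smooth: 262 × 9/16 = 147.375
  purple shrunken: 262 × 3/16 = 49.125
  yellow smooth: 262 × 3/16 = 49.125
  yellow shrunken: 262 × 1/16 = 16.375
Contribution of purple shrunken: (50 − 49.125)² / 49.125 = 0.0156

0.016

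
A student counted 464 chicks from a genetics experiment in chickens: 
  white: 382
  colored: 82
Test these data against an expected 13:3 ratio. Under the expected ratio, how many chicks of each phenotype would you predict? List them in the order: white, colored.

Total ratio parts = 16. Expected numbers out of 464:
  white: 464 × 13/16 = 377
  colored: 464 × 3/16 = 87

377, 87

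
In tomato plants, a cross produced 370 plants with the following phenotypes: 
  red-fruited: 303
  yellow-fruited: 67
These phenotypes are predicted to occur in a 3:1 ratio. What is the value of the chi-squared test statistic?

9.373

Total ratio parts = 4. Expected numbers out of 370:
  red-fruited: 370 × 3/4 = 277.5
  yellow-fruited: 370 × 1/4 = 92.5
χ² = Σ (O − E)² / E
  red-fruited: (303 − 277.5)² / 277.5 = 2.3432
  yellow-fruited: (67 − 92.5)² / 92.5 = 7.0297
χ² = 2.3432 + 7.0297 = 9.3729 ≈ 9.373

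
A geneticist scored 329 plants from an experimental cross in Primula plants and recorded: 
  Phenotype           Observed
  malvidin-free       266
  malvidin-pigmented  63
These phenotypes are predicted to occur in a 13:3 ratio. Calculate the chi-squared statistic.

0.034

Expected counts for N = 329 under a 13:3 ratio (total parts = 16):
  malvidin-free: 329 × 13/16 = 267.3125
  malvidin-pigmented: 329 × 3/16 = 61.6875
χ² = Σ (O − E)² / E
  malvidin-free: (266 − 267.3125)² / 267.3125 = 0.0064
  malvidin-pigmented: (63 − 61.6875)² / 61.6875 = 0.0279
χ² = 0.0064 + 0.0279 = 0.0343 ≈ 0.034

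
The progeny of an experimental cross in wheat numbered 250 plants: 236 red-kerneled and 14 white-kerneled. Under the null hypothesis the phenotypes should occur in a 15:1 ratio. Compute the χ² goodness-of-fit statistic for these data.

The 15:1 ratio has 16 parts, so with N = 250 the expected counts are:
  red-kerneled: 250 × 15/16 = 234.375
  white-kerneled: 250 × 1/16 = 15.625
χ² = Σ (O − E)² / E
  red-kerneled: (236 − 234.375)² / 234.375 = 0.0113
  white-kerneled: (14 − 15.625)² / 15.625 = 0.1690
χ² = 0.0113 + 0.1690 = 0.1803 ≈ 0.180

0.180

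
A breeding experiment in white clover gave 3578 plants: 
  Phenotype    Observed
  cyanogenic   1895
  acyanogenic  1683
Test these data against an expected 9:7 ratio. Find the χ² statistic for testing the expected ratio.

Total ratio parts = 16. Expected numbers out of 3578:
  cyanogenic: 3578 × 9/16 = 2012.625
  acyanogenic: 3578 × 7/16 = 1565.375
χ² = Σ (O − E)² / E
  cyanogenic: (1895 − 2012.625)² / 2012.625 = 6.8744
  acyanogenic: (1683 − 1565.375)² / 1565.375 = 8.8385
χ² = 6.8744 + 8.8385 = 15.7129 ≈ 15.713

15.713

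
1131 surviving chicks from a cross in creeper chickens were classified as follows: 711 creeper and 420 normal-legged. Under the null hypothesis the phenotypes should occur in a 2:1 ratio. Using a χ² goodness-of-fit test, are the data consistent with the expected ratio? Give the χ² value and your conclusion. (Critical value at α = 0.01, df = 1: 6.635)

Under the 2:1 hypothesis (Σ ratio = 3, N = 1131):
  creeper: 1131 × 2/3 = 754
  normal-legged: 1131 × 1/3 = 377
χ² = Σ (O − E)² / E
  creeper: (711 − 754)² / 754 = 2.4523
  normal-legged: (420 − 377)² / 377 = 4.9045
χ² = 2.4523 + 4.9045 = 7.3568 ≈ 7.357
Degrees of freedom = 2 − 1 = 1; critical value at α = 0.01 is 6.635.
Since 7.357 > 6.635, we reject the null hypothesis — the data do not fit the 2:1 ratio.

7.357; not consistent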